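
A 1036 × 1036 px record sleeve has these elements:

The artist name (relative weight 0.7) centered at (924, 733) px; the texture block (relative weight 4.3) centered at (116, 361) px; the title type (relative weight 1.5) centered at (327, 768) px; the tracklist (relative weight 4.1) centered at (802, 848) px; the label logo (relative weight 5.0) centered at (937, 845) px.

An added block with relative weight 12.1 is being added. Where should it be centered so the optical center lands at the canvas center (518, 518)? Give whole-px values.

After adding the added block, total weight = 0.7 + 4.3 + 1.5 + 4.1 + 5.0 + 12.1 = 27.7.
x: target moment 27.7×518 = 14348.6; current 0.7·924 + 4.3·116 + 1.5·327 + 4.1·802 + 5.0·937 = 9609.3; the added block supplies 4739.3, so x = 4739.3/12.1 ≈ 391.68.
y: target moment 27.7×518 = 14348.6; current 0.7·733 + 4.3·361 + 1.5·768 + 4.1·848 + 5.0·845 = 10919.2; the added block supplies 3429.4, so y = 3429.4/12.1 ≈ 283.42.

(392, 283)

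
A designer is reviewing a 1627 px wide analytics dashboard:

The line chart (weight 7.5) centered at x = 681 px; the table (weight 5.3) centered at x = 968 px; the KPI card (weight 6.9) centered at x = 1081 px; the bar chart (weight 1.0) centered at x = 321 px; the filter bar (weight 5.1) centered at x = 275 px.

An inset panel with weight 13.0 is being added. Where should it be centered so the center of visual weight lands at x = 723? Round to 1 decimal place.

x ≈ 664.0

New total weight: (7.5 + 5.3 + 6.9 + 1.0 + 5.1) + 13.0 = 38.8.
Along x: (19420.3 + 13.0·x) / 38.8 = 723 (existing moment 7.5·681 + 5.3·968 + 6.9·1081 + 1.0·321 + 5.1·275 = 19420.3) ⇒ x = (28052.4 − 19420.3) / 13.0 ≈ 664.01.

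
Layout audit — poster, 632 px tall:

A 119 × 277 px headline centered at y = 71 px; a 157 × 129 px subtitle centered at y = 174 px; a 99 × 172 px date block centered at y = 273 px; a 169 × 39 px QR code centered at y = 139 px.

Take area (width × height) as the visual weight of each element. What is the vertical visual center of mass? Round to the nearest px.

y ≈ 149

Areas → weights: headline 119·277 = 32963, subtitle 157·129 = 20253, date block 99·172 = 17028, QR code 169·39 = 6591; Σw = 76835.
Σw·y = 32963·71 + 20253·174 + 17028·273 + 6591·139 = 11429188, so ȳ = 11429188/76835 ≈ 148.75.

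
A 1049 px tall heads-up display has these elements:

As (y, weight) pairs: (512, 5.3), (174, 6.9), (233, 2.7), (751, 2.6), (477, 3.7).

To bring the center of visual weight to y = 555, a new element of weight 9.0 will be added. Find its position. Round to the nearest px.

With the new element, Σw becomes 5.3 + 6.9 + 2.7 + 2.6 + 3.7 + 9.0 = 30.2.
Along y: (8260.8 + 9.0·y) / 30.2 = 555 (existing moment 5.3·512 + 6.9·174 + 2.7·233 + 2.6·751 + 3.7·477 = 8260.8) ⇒ y = (16761.0 − 8260.8) / 9.0 ≈ 944.47.

y ≈ 944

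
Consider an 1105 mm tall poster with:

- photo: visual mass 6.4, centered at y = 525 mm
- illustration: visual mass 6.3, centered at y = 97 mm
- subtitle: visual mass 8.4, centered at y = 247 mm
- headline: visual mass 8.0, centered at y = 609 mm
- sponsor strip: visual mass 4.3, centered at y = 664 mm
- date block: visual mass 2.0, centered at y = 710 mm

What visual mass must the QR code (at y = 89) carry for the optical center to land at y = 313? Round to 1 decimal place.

Existing Σw = 35.4 (6.4 + 6.3 + 8.4 + 8.0 + 4.3 + 2.0); existing moment 6.4·525 + 6.3·97 + 8.4·247 + 8.0·609 + 4.3·664 + 2.0·710 = 15193.1.
For the centroid to hit 313: (15193.1 + w·89) / (35.4 + w) = 313.
Solving: w = (313·35.4 − 15193.1) / (89 − 313) = -4112.9 / -224 ≈ 18.36.

w ≈ 18.4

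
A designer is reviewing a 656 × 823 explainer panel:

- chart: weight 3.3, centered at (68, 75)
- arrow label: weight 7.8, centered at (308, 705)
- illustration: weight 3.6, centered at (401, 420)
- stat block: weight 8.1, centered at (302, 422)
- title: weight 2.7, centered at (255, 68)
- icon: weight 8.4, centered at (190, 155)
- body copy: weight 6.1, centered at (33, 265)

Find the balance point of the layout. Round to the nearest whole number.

(225, 344)

Σw = 3.3 + 7.8 + 3.6 + 8.1 + 2.7 + 8.4 + 6.1 = 40.0.
x: moment 9002.4 / weight 40.0 ≈ 225.06
y: moment 13778.8 / weight 40.0 ≈ 344.47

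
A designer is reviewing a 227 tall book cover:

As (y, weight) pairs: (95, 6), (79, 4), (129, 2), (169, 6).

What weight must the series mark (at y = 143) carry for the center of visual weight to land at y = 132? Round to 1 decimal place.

w ≈ 19.8

Fixed elements: Σw = 6 + 4 + 2 + 6 = 18, Σw·y = 6·95 + 4·79 + 2·129 + 6·169 = 2158.
Set Σw·y/Σw = 132: (2158 + 143w) = 132·(18 + w).
So w = (132·18 − 2158)/(143 − 132) = 218/11 ≈ 19.82.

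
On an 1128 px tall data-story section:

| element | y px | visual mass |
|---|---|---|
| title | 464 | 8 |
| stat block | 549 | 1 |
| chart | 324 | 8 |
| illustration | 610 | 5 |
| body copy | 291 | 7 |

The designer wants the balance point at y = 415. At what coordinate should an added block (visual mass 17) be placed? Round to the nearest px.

y ≈ 421

New total weight: (8 + 1 + 8 + 5 + 7) + 17 = 46.
y: need Σw·y = 46·415 = 19090. Existing = 8·464 + 1·549 + 8·324 + 5·610 + 7·291 = 11940. Remainder 7150 / 17 ≈ 420.59.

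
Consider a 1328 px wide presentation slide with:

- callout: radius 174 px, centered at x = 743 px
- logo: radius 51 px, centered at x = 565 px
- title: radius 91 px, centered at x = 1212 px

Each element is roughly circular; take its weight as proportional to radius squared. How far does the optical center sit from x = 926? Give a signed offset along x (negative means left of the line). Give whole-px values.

≈ -100 px

Weights ∝ r²: callout 174² = 30276, logo 51² = 2601, title 91² = 8281; Σw = 41158.
x-moment: 30276·743 + 2601·565 + 8281·1212 = 34001205; centroid 34001205/41158 ≈ 826.11.
Against x = 926, that's 826.11 − 926 = -99.89.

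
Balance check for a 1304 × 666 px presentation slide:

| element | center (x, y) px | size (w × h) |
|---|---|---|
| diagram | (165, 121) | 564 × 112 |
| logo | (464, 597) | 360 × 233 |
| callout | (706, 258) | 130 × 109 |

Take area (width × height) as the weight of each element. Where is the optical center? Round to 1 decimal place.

Areas: diagram 564·112 = 63168, logo 360·233 = 83880, callout 130·109 = 14170. Total weight = 161218.
Σw·x = 63168·165 + 83880·464 + 14170·706 = 59347060, so x̄ = 59347060/161218 ≈ 368.12.
Σw·y = 63168·121 + 83880·597 + 14170·258 = 61375548, so ȳ = 61375548/161218 ≈ 380.70.

(368.1, 380.7)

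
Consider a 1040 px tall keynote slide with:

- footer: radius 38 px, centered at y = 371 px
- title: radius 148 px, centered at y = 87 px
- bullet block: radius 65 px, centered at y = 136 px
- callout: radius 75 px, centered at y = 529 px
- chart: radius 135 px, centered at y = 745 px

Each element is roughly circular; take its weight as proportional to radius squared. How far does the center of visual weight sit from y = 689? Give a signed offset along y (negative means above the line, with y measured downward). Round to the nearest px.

≈ -308 px

Weights ∝ r²: footer 38² = 1444, title 148² = 21904, bullet block 65² = 4225, callout 75² = 5625, chart 135² = 18225; Σw = 51423.
y: (1444·371 + 21904·87 + 4225·136 + 5625·529 + 18225·745) / 51423 = 19569222 / 51423 ≈ 380.55
Difference: 380.55 − 689 ≈ -308.45.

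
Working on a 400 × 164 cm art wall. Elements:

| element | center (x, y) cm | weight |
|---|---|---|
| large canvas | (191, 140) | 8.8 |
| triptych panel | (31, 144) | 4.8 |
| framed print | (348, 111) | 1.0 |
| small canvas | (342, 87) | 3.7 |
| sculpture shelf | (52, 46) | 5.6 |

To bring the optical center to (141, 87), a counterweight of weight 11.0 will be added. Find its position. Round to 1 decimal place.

(107.9, 38.4)

With the counterweight, Σw becomes 8.8 + 4.8 + 1.0 + 3.7 + 5.6 + 11.0 = 34.9.
Along x: (3734.2 + 11.0·x) / 34.9 = 141 (existing moment 8.8·191 + 4.8·31 + 1.0·348 + 3.7·342 + 5.6·52 = 3734.2) ⇒ x = (4920.9 − 3734.2) / 11.0 ≈ 107.88.
Along y: (2613.7 + 11.0·y) / 34.9 = 87 (existing moment 8.8·140 + 4.8·144 + 1.0·111 + 3.7·87 + 5.6·46 = 2613.7) ⇒ y = (3036.3 − 2613.7) / 11.0 ≈ 38.42.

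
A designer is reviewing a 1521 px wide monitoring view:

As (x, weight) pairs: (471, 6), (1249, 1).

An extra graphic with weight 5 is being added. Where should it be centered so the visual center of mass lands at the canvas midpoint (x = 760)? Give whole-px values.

After adding the extra graphic, total weight = 6 + 1 + 5 = 12.
x: need Σw·x = 12·760 = 9120. Existing = 6·471 + 1·1249 = 4075. Remainder 5045 / 5 ≈ 1009.00.

x ≈ 1009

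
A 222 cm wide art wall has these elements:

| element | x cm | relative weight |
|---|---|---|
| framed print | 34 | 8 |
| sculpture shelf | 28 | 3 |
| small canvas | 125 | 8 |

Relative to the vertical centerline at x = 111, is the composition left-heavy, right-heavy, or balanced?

Weights sum to 8 + 3 + 8 = 19.
Σw·x = 8·34 + 3·28 + 8·125 = 1356, so x̄ = 1356/19 ≈ 71.37.
71.4 lies left of the midline 111, so the layout is left-heavy.

left-heavy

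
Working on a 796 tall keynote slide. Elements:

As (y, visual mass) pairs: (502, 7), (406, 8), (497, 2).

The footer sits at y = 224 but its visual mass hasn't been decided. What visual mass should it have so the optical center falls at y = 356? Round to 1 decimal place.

w ≈ 12.9

Fixed elements: Σw = 7 + 8 + 2 = 17, Σw·y = 7·502 + 8·406 + 2·497 = 7756.
For the centroid to hit 356: (7756 + w·224) / (17 + w) = 356.
Rearranging, w·(224 − 356) = 356·17 − 7756 = -1704, so w ≈ -1704/-132 = 12.91.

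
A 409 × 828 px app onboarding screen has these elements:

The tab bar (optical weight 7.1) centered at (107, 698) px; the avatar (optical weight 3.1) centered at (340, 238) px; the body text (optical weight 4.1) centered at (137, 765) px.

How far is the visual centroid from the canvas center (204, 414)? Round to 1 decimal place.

Total weight = 7.1 + 3.1 + 4.1 = 14.3.
Σw·x = 7.1·107 + 3.1·340 + 4.1·137 = 2375.4, so x̄ = 2375.4/14.3 ≈ 166.11.
Σw·y = 7.1·698 + 3.1·238 + 4.1·765 = 8830.1, so ȳ = 8830.1/14.3 ≈ 617.49.
Relative to (204, 414): Δ = (-37.89, 203.49); |Δ| = √(-37.89² + 203.49²) ≈ 206.99.

≈ 207.0 px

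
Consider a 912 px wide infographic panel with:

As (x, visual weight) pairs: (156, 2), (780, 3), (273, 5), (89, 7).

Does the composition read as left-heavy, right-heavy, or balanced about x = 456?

left-heavy

Σw = 2 + 3 + 5 + 7 = 17.
x: (2·156 + 3·780 + 5·273 + 7·89) / 17 = 4640 / 17 ≈ 272.94
272.9 vs midline 456 → left-heavy.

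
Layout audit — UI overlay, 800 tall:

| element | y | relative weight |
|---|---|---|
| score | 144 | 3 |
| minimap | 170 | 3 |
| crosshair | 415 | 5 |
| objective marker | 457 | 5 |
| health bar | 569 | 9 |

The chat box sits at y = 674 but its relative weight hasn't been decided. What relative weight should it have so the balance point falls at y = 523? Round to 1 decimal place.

w ≈ 17.6

Fixed elements: Σw = 3 + 3 + 5 + 5 + 9 = 25, Σw·y = 3·144 + 3·170 + 5·415 + 5·457 + 9·569 = 10423.
For the centroid to hit 523: (10423 + w·674) / (25 + w) = 523.
Rearranging, w·(674 − 523) = 523·25 − 10423 = 2652, so w ≈ 2652/151 = 17.56.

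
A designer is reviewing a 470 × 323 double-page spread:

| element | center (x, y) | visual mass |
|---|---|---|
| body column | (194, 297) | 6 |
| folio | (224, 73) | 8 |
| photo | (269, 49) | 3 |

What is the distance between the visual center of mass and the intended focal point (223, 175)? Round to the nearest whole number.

≈ 27

Weights sum to 6 + 8 + 3 = 17.
Σw·x = 6·194 + 8·224 + 3·269 = 3763, so x̄ = 3763/17 ≈ 221.35.
Σw·y = 6·297 + 8·73 + 3·49 = 2513, so ȳ = 2513/17 ≈ 147.82.
Offset from (223, 175): Δx ≈ -1.65, Δy ≈ -27.18; distance = √(Δx² + Δy²) ≈ 27.23.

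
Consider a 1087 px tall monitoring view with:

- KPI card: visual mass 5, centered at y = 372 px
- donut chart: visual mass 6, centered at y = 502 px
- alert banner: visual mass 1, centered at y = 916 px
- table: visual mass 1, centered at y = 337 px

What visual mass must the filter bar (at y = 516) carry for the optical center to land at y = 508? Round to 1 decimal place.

w ≈ 59.9

Known weights sum to 5 + 6 + 1 + 1 = 13; their moment is 5·372 + 6·502 + 1·916 + 1·337 = 6125.
For the centroid to hit 508: (6125 + w·516) / (13 + w) = 508.
Solving: w = (508·13 − 6125) / (516 − 508) = 479 / 8 ≈ 59.88.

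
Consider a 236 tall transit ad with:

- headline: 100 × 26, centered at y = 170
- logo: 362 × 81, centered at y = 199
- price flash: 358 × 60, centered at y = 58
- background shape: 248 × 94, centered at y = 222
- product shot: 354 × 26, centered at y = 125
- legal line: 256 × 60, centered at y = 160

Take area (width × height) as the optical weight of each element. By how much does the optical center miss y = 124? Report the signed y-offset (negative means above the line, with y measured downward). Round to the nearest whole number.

Areas → weights: headline 100·26 = 2600, logo 362·81 = 29322, price flash 358·60 = 21480, background shape 248·94 = 23312, product shot 354·26 = 9204, legal line 256·60 = 15360; Σw = 101278.
y: moment 16306282 / weight 101278 ≈ 161.01
Difference: 161.01 − 124 ≈ 37.01.

≈ 37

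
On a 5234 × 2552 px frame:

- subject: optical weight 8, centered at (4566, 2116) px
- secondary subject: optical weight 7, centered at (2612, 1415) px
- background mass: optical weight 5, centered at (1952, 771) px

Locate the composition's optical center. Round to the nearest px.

(3229, 1534)

Σw = 8 + 7 + 5 = 20.
Σw·x = 8·4566 + 7·2612 + 5·1952 = 64572, so x̄ = 64572/20 ≈ 3228.60.
Σw·y = 8·2116 + 7·1415 + 5·771 = 30688, so ȳ = 30688/20 ≈ 1534.40.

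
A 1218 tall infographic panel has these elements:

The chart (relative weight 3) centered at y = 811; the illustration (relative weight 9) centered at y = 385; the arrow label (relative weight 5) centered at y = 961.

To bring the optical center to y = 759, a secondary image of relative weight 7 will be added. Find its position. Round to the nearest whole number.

y ≈ 1073

With the secondary image, Σw becomes 3 + 9 + 5 + 7 = 24.
y: need Σw·y = 24·759 = 18216. Existing = 3·811 + 9·385 + 5·961 = 10703. Remainder 7513 / 7 ≈ 1073.29.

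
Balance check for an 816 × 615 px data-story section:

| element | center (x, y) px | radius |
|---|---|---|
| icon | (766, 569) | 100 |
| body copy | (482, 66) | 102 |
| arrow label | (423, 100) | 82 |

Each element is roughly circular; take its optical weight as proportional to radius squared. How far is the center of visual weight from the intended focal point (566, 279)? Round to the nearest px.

Weights ∝ r²: icon 100² = 10000, body copy 102² = 10404, arrow label 82² = 6724; Σw = 27128.
Σw·x = 10000·766 + 10404·482 + 6724·423 = 15518980, so x̄ = 15518980/27128 ≈ 572.07.
Σw·y = 10000·569 + 10404·66 + 6724·100 = 7049064, so ȳ = 7049064/27128 ≈ 259.84.
Relative to (566, 279): Δ = (6.07, -19.16); |Δ| = √(6.07² + -19.16²) ≈ 20.09.

≈ 20 px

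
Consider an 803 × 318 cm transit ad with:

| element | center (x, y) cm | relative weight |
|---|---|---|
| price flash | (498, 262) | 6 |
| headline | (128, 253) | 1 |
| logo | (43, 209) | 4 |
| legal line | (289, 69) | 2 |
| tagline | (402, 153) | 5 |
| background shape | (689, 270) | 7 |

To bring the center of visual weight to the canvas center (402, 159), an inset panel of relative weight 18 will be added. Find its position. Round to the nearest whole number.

(366, 77)

New total weight: (6 + 1 + 4 + 2 + 5 + 7) + 18 = 43.
x: need Σw·x = 43·402 = 17286. Existing = 6·498 + 1·128 + 4·43 + 2·289 + 5·402 + 7·689 = 10699. Remainder 6587 / 18 ≈ 365.94.
y: need Σw·y = 43·159 = 6837. Existing = 6·262 + 1·253 + 4·209 + 2·69 + 5·153 + 7·270 = 5454. Remainder 1383 / 18 ≈ 76.83.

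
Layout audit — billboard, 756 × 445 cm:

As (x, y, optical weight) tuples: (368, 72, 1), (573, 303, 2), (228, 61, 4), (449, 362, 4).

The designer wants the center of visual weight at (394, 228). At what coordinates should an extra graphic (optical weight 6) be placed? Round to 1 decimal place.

With the extra graphic, Σw becomes 1 + 2 + 4 + 4 + 6 = 17.
x: target moment 17×394 = 6698; current 1·368 + 2·573 + 4·228 + 4·449 = 4222; the extra graphic supplies 2476, so x = 2476/6 ≈ 412.67.
y: target moment 17×228 = 3876; current 1·72 + 2·303 + 4·61 + 4·362 = 2370; the extra graphic supplies 1506, so y = 1506/6 ≈ 251.00.

(412.7, 251.0)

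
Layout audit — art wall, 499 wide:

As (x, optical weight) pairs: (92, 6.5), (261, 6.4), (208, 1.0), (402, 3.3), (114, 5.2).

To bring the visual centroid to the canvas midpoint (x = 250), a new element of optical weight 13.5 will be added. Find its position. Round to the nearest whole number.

With the new element, Σw becomes 6.5 + 6.4 + 1.0 + 3.3 + 5.2 + 13.5 = 35.9.
x: target moment 35.9×250 = 8975.0; current 6.5·92 + 6.4·261 + 1.0·208 + 3.3·402 + 5.2·114 = 4395.8; the new element supplies 4579.2, so x = 4579.2/13.5 ≈ 339.20.

x ≈ 339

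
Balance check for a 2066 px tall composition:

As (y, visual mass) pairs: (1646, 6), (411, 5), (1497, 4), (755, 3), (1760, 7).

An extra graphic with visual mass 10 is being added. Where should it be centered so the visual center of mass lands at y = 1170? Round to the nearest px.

y ≈ 845

New total weight: (6 + 5 + 4 + 3 + 7) + 10 = 35.
Along y: (32504 + 10·y) / 35 = 1170 (existing moment 6·1646 + 5·411 + 4·1497 + 3·755 + 7·1760 = 32504) ⇒ y = (40950 − 32504) / 10 ≈ 844.60.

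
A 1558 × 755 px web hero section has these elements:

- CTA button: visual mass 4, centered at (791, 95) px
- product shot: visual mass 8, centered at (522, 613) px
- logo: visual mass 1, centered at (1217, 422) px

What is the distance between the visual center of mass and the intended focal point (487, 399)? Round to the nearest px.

≈ 176 px

Total weight = 4 + 8 + 1 = 13.
x: (4·791 + 8·522 + 1·1217) / 13 = 8557 / 13 ≈ 658.23
y: (4·95 + 8·613 + 1·422) / 13 = 5706 / 13 ≈ 438.92
Offset from (487, 399): Δx ≈ 171.23, Δy ≈ 39.92; distance = √(Δx² + Δy²) ≈ 175.82.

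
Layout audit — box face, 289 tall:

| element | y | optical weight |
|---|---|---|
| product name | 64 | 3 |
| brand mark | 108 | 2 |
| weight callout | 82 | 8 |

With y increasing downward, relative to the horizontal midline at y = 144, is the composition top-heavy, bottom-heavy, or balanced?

top-heavy

Total weight = 3 + 2 + 8 = 13.
y-moment: 3·64 + 2·108 + 8·82 = 1064; centroid 1064/13 ≈ 81.85.
Since 81.8 is above (smaller y than) 144, the composition reads top-heavy.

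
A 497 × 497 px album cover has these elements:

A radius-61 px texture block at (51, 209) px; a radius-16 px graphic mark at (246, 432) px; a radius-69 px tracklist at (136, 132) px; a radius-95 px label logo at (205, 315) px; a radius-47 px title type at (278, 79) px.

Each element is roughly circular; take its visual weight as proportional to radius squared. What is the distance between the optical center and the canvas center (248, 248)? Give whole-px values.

Weights ∝ r²: texture block 61² = 3721, graphic mark 16² = 256, tracklist 69² = 4761, label logo 95² = 9025, title type 47² = 2209; Σw = 19972.
Σw·x = 3721·51 + 256·246 + 4761·136 + 9025·205 + 2209·278 = 3364470, so x̄ = 3364470/19972 ≈ 168.46.
Σw·y = 3721·209 + 256·432 + 4761·132 + 9025·315 + 2209·79 = 4534119, so ȳ = 4534119/19972 ≈ 227.02.
Relative to (248, 248): Δ = (-79.54, -20.98); |Δ| = √(-79.54² + -20.98²) ≈ 82.26.

≈ 82 px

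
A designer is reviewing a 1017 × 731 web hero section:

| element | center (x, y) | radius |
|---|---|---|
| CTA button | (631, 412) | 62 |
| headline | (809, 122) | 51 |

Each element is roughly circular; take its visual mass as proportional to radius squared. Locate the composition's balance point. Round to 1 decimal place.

Weights ∝ r²: CTA button 62² = 3844, headline 51² = 2601; Σw = 6445.
Σw·x = 3844·631 + 2601·809 = 4529773, so x̄ = 4529773/6445 ≈ 702.84.
Σw·y = 3844·412 + 2601·122 = 1901050, so ȳ = 1901050/6445 ≈ 294.97.

(702.8, 295.0)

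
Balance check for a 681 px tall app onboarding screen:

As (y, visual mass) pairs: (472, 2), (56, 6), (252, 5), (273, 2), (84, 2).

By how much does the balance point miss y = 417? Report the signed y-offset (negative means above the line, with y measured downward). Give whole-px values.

Weights sum to 2 + 6 + 5 + 2 + 2 = 17.
y-moment: 2·472 + 6·56 + 5·252 + 2·273 + 2·84 = 3254; centroid 3254/17 ≈ 191.41.
Against y = 417, that's 191.41 − 417 = -225.59.

≈ -226 px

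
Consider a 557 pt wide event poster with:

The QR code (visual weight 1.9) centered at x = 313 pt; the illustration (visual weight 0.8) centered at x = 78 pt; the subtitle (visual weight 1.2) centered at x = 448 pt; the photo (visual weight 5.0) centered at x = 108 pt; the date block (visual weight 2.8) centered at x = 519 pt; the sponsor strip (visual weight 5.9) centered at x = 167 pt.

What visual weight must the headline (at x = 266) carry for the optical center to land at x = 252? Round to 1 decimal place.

Fixed elements: Σw = 1.9 + 0.8 + 1.2 + 5.0 + 2.8 + 5.9 = 17.6, Σw·x = 1.9·313 + 0.8·78 + 1.2·448 + 5.0·108 + 2.8·519 + 5.9·167 = 4173.2.
Set Σw·x/Σw = 252: (4173.2 + 266w) = 252·(17.6 + w).
So w = (252·17.6 − 4173.2)/(266 − 252) = 262.0/14 ≈ 18.71.

w ≈ 18.7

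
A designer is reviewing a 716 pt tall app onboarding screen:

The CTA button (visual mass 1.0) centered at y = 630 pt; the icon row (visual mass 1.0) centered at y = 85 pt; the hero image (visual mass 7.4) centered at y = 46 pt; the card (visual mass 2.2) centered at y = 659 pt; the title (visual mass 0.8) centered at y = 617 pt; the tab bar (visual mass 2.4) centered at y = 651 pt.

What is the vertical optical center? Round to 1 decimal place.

Total weight = 1.0 + 1.0 + 7.4 + 2.2 + 0.8 + 2.4 = 14.8.
y: moment 4561.2 / weight 14.8 ≈ 308.19

y ≈ 308.2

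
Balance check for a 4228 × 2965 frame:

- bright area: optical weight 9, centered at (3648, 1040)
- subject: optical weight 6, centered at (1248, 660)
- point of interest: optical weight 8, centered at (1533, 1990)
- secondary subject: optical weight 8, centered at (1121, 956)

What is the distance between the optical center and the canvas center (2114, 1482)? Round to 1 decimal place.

Total weight = 9 + 6 + 8 + 8 = 31.
x-moment: 9·3648 + 6·1248 + 8·1533 + 8·1121 = 61552; centroid 61552/31 ≈ 1985.55.
y-moment: 9·1040 + 6·660 + 8·1990 + 8·956 = 36888; centroid 36888/31 ≈ 1189.94.
From (2114, 1482): dx = -128.45, dy = -292.06, so the distance is √(dx²+dy²) ≈ 319.06.

≈ 319.1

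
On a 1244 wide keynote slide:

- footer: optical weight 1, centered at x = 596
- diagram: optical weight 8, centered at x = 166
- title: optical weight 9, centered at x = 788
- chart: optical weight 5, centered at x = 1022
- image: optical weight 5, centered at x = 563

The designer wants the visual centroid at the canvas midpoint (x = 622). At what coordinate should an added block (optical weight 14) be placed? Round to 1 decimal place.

With the added block, Σw becomes 1 + 8 + 9 + 5 + 5 + 14 = 42.
Along x: (16941 + 14·x) / 42 = 622 (existing moment 1·596 + 8·166 + 9·788 + 5·1022 + 5·563 = 16941) ⇒ x = (26124 − 16941) / 14 ≈ 655.93.

x ≈ 655.9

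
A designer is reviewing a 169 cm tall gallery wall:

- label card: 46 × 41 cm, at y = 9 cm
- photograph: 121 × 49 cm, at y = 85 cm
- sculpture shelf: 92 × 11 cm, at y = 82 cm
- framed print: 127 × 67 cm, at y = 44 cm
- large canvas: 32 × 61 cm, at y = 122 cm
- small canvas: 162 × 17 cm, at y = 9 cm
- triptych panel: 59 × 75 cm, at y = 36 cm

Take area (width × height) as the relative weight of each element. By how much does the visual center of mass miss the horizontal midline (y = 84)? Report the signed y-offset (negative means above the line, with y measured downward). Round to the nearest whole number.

Areas → weights: label card 46·41 = 1886, photograph 121·49 = 5929, sculpture shelf 92·11 = 1012, framed print 127·67 = 8509, large canvas 32·61 = 1952, small canvas 162·17 = 2754, triptych panel 59·75 = 4425; Σw = 26467.
Σw·y = 1400549; ȳ = 1400549/26467 ≈ 52.92.
Against y = 84, that's 52.92 − 84 = -31.08.

≈ -31 cm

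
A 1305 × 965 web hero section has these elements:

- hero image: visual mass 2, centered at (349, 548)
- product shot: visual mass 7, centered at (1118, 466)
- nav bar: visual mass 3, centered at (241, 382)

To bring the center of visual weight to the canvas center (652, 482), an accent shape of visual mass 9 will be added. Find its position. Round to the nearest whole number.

(494, 513)

With the accent shape, Σw becomes 2 + 7 + 3 + 9 = 21.
x: need Σw·x = 21·652 = 13692. Existing = 2·349 + 7·1118 + 3·241 = 9247. Remainder 4445 / 9 ≈ 493.89.
y: need Σw·y = 21·482 = 10122. Existing = 2·548 + 7·466 + 3·382 = 5504. Remainder 4618 / 9 ≈ 513.11.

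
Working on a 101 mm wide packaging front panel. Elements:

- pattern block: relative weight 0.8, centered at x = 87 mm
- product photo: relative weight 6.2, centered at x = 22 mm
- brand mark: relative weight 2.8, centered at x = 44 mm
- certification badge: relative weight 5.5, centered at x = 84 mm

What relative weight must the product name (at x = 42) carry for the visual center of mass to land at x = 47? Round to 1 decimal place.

w ≈ 14.4

Known weights sum to 0.8 + 6.2 + 2.8 + 5.5 = 15.3; their moment is 0.8·87 + 6.2·22 + 2.8·44 + 5.5·84 = 791.2.
For the centroid to hit 47: (791.2 + w·42) / (15.3 + w) = 47.
Rearranging, w·(42 − 47) = 47·15.3 − 791.2 = -72.1, so w ≈ -72.1/-5 = 14.42.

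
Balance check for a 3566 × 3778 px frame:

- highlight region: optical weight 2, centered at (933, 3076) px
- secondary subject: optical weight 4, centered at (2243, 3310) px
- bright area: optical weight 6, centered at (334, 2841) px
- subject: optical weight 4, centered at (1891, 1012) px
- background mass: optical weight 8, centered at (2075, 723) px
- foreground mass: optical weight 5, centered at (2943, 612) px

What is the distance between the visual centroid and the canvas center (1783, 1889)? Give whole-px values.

Σw = 2 + 4 + 6 + 4 + 8 + 5 = 29.
x: (2·933 + 4·2243 + 6·334 + 4·1891 + 8·2075 + 5·2943) / 29 = 51721 / 29 ≈ 1783.48
y: (2·3076 + 4·3310 + 6·2841 + 4·1012 + 8·723 + 5·612) / 29 = 49330 / 29 ≈ 1701.03
From (1783, 1889): dx = 0.48, dy = -187.97, so the distance is √(dx²+dy²) ≈ 187.97.

≈ 188 px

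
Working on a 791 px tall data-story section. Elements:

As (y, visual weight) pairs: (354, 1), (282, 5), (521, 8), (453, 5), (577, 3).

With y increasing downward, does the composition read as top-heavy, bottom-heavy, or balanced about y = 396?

Σw = 1 + 5 + 8 + 5 + 3 = 22.
y: (1·354 + 5·282 + 8·521 + 5·453 + 3·577) / 22 = 9928 / 22 ≈ 451.27
451.3 vs midline 396 → bottom-heavy.

bottom-heavy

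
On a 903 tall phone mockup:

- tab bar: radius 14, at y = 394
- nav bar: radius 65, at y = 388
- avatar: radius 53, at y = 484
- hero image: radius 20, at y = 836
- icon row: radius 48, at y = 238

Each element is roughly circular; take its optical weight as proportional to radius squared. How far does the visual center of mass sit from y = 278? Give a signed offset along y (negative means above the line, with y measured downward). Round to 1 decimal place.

≈ 120.5

r² weights: tab bar 14² = 196, nav bar 65² = 4225, avatar 53² = 2809, hero image 20² = 400, icon row 48² = 2304. Total = 9934.
y-moment: 196·394 + 4225·388 + 2809·484 + 400·836 + 2304·238 = 3958832; centroid 3958832/9934 ≈ 398.51.
Offset from y = 278: 398.51 − 278 ≈ 120.51.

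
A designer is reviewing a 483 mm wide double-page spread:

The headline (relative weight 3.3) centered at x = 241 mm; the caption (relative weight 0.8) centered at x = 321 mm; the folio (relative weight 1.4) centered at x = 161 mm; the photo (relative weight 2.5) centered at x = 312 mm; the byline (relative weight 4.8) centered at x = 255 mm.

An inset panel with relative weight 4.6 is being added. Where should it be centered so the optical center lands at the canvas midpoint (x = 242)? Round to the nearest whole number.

With the inset panel, Σw becomes 3.3 + 0.8 + 1.4 + 2.5 + 4.8 + 4.6 = 17.4.
Along x: (3281.5 + 4.6·x) / 17.4 = 242 (existing moment 3.3·241 + 0.8·321 + 1.4·161 + 2.5·312 + 4.8·255 = 3281.5) ⇒ x = (4210.8 − 3281.5) / 4.6 ≈ 202.02.

x ≈ 202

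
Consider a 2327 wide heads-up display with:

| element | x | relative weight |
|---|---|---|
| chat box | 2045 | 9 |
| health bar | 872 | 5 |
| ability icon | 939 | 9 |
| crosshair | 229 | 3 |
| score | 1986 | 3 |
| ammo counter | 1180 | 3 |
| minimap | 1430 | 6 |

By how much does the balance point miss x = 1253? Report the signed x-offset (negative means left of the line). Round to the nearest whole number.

Σw = 9 + 5 + 9 + 3 + 3 + 3 + 6 = 38.
Σw·x = 49981; x̄ = 49981/38 ≈ 1315.29.
Difference: 1315.29 − 1253 ≈ 62.29.

≈ 62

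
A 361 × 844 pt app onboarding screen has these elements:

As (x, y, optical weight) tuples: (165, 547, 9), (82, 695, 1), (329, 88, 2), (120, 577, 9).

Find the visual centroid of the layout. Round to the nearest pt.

(157, 523)

Weights sum to 9 + 1 + 2 + 9 = 21.
x-moment: 9·165 + 1·82 + 2·329 + 9·120 = 3305; centroid 3305/21 ≈ 157.38.
y-moment: 9·547 + 1·695 + 2·88 + 9·577 = 10987; centroid 10987/21 ≈ 523.19.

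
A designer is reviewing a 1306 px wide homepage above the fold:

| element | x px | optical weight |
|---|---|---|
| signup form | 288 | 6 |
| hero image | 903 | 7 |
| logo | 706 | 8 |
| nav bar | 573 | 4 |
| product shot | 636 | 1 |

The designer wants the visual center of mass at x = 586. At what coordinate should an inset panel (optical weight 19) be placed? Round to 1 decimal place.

x ≈ 512.9

After adding the inset panel, total weight = 6 + 7 + 8 + 4 + 1 + 19 = 45.
x: need Σw·x = 45·586 = 26370. Existing = 6·288 + 7·903 + 8·706 + 4·573 + 1·636 = 16625. Remainder 9745 / 19 ≈ 512.89.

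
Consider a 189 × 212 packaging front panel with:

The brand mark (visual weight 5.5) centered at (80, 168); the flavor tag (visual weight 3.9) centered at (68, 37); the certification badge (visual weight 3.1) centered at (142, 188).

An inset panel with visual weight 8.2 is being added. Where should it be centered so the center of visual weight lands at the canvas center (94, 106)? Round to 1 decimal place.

After adding the inset panel, total weight = 5.5 + 3.9 + 3.1 + 8.2 = 20.7.
Along x: (1145.4 + 8.2·x) / 20.7 = 94 (existing moment 5.5·80 + 3.9·68 + 3.1·142 = 1145.4) ⇒ x = (1945.8 − 1145.4) / 8.2 ≈ 97.61.
Along y: (1651.1 + 8.2·y) / 20.7 = 106 (existing moment 5.5·168 + 3.9·37 + 3.1·188 = 1651.1) ⇒ y = (2194.2 − 1651.1) / 8.2 ≈ 66.23.

(97.6, 66.2)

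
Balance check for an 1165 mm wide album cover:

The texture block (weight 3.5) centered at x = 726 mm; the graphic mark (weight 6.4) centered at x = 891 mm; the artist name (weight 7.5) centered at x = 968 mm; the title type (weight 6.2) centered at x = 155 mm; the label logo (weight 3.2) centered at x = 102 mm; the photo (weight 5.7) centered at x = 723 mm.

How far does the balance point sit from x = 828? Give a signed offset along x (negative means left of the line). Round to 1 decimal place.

≈ -184.6 mm

Weights sum to 3.5 + 6.4 + 7.5 + 6.2 + 3.2 + 5.7 = 32.5.
x: (3.5·726 + 6.4·891 + 7.5·968 + 6.2·155 + 3.2·102 + 5.7·723) / 32.5 = 20911.9 / 32.5 ≈ 643.44
Offset from x = 828: 643.44 − 828 ≈ -184.56.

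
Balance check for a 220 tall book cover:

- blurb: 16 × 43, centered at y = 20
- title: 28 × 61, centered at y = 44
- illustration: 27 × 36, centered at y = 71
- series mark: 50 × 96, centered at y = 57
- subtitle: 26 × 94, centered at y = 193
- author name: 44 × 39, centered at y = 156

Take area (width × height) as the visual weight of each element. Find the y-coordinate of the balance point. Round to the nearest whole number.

y ≈ 95

Areas → weights: blurb 16·43 = 688, title 28·61 = 1708, illustration 27·36 = 972, series mark 50·96 = 4800, subtitle 26·94 = 2444, author name 44·39 = 1716; Σw = 12328.
y-moment: 688·20 + 1708·44 + 972·71 + 4800·57 + 2444·193 + 1716·156 = 1170912; centroid 1170912/12328 ≈ 94.98.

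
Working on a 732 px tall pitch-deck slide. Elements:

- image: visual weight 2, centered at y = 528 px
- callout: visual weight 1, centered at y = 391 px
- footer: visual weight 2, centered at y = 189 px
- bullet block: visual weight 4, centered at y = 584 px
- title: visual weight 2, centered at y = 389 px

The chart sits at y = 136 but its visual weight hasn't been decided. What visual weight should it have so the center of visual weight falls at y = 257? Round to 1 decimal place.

Existing Σw = 11 (2 + 1 + 2 + 4 + 2); existing moment 2·528 + 1·391 + 2·189 + 4·584 + 2·389 = 4939.
Set Σw·y/Σw = 257: (4939 + 136w) = 257·(11 + w).
So w = (257·11 − 4939)/(136 − 257) = -2112/-121 ≈ 17.45.

w ≈ 17.5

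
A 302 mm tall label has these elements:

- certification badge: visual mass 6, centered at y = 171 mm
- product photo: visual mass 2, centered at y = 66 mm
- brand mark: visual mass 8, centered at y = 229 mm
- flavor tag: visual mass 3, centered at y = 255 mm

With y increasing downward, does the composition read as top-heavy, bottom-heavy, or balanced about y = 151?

Weights sum to 6 + 2 + 8 + 3 = 19.
Σw·y = 6·171 + 2·66 + 8·229 + 3·255 = 3755, so ȳ = 3755/19 ≈ 197.63.
Since 197.6 is below (larger y than) 151, the composition reads bottom-heavy.

bottom-heavy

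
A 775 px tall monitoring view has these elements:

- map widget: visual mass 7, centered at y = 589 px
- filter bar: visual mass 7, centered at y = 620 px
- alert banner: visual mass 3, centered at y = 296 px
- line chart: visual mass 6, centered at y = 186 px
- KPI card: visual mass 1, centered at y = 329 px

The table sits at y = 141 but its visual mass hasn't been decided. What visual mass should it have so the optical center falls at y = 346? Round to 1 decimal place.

w ≈ 12.2

Known weights sum to 7 + 7 + 3 + 6 + 1 = 24; their moment is 7·589 + 7·620 + 3·296 + 6·186 + 1·329 = 10796.
Set Σw·y/Σw = 346: (10796 + 141w) = 346·(24 + w).
Solving: w = (346·24 − 10796) / (141 − 346) = -2492 / -205 ≈ 12.16.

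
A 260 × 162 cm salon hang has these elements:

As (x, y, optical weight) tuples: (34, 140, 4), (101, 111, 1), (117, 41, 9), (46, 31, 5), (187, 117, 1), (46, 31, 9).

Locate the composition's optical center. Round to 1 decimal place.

Σw = 4 + 1 + 9 + 5 + 1 + 9 = 29.
x: (4·34 + 1·101 + 9·117 + 5·46 + 1·187 + 9·46) / 29 = 2121 / 29 ≈ 73.14
y: (4·140 + 1·111 + 9·41 + 5·31 + 1·117 + 9·31) / 29 = 1591 / 29 ≈ 54.86

(73.1, 54.9)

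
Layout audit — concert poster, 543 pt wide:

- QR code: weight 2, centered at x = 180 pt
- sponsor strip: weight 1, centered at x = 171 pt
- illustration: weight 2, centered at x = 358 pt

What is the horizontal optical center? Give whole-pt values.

x ≈ 249

Σw = 2 + 1 + 2 = 5.
x: (2·180 + 1·171 + 2·358) / 5 = 1247 / 5 ≈ 249.40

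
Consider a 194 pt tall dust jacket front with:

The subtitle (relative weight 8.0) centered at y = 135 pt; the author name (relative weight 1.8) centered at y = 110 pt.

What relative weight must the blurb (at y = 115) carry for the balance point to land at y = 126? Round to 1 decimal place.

Fixed elements: Σw = 8.0 + 1.8 = 9.8, Σw·y = 8.0·135 + 1.8·110 = 1278.0.
Set Σw·y/Σw = 126: (1278.0 + 115w) = 126·(9.8 + w).
So w = (126·9.8 − 1278.0)/(115 − 126) = -43.2/-11 ≈ 3.93.

w ≈ 3.9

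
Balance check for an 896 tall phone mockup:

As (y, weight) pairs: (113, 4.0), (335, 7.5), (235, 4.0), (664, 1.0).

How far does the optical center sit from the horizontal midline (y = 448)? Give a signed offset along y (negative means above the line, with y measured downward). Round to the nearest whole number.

≈ -171

Total weight = 4.0 + 7.5 + 4.0 + 1.0 = 16.5.
Σw·y = 4.0·113 + 7.5·335 + 4.0·235 + 1.0·664 = 4568.5, so ȳ = 4568.5/16.5 ≈ 276.88.
Against y = 448, that's 276.88 − 448 = -171.12.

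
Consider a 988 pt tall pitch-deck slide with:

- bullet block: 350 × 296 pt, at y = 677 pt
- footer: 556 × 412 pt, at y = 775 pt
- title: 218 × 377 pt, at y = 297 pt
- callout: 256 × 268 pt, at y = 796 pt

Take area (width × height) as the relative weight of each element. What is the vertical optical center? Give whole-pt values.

Areas → weights: bullet block 350·296 = 103600, footer 556·412 = 229072, title 218·377 = 82186, callout 256·268 = 68608; Σw = 483466.
y-moment: 103600·677 + 229072·775 + 82186·297 + 68608·796 = 326689210; centroid 326689210/483466 ≈ 675.72.

y ≈ 676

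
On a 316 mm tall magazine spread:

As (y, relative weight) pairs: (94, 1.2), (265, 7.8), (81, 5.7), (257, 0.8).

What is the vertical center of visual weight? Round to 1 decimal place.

y ≈ 183.7

Σw = 1.2 + 7.8 + 5.7 + 0.8 = 15.5.
y: (1.2·94 + 7.8·265 + 5.7·81 + 0.8·257) / 15.5 = 2847.1 / 15.5 ≈ 183.68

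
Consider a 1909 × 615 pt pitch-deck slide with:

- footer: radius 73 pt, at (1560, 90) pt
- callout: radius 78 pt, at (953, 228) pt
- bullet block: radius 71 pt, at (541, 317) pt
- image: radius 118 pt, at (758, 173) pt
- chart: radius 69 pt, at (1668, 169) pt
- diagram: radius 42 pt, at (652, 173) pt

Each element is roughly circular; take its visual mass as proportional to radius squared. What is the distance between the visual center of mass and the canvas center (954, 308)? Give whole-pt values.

≈ 124 pt

Weights ∝ r²: footer 73² = 5329, callout 78² = 6084, bullet block 71² = 5041, image 118² = 13924, chart 69² = 4761, diagram 42² = 1764; Σw = 36903.
Σw·x = 5329·1560 + 6084·953 + 5041·541 + 13924·758 + 4761·1668 + 1764·652 = 36484341, so x̄ = 36484341/36903 ≈ 988.66.
Σw·y = 5329·90 + 6084·228 + 5041·317 + 13924·173 + 4761·169 + 1764·173 = 6983392, so ȳ = 6983392/36903 ≈ 189.24.
Relative to (954, 308): Δ = (34.66, -118.76); |Δ| = √(34.66² + -118.76²) ≈ 123.72.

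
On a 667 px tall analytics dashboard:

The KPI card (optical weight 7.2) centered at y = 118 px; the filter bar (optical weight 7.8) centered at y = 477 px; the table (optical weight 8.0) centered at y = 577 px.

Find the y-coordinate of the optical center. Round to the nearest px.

Σw = 7.2 + 7.8 + 8.0 = 23.0.
y: (7.2·118 + 7.8·477 + 8.0·577) / 23.0 = 9186.2 / 23.0 ≈ 399.40

y ≈ 399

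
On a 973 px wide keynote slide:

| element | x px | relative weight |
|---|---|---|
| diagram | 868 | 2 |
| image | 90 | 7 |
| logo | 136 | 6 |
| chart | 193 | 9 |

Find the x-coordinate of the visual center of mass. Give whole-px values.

Σw = 2 + 7 + 6 + 9 = 24.
Σw·x = 2·868 + 7·90 + 6·136 + 9·193 = 4919, so x̄ = 4919/24 ≈ 204.96.

x ≈ 205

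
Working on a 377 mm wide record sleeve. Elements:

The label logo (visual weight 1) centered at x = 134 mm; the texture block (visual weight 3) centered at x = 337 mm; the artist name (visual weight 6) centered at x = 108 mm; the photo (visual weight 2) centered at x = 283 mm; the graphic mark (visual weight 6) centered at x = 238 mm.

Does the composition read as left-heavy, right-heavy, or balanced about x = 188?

Weights sum to 1 + 3 + 6 + 2 + 6 = 18.
Σw·x = 1·134 + 3·337 + 6·108 + 2·283 + 6·238 = 3787, so x̄ = 3787/18 ≈ 210.39.
Since 210.4 is right of 188, the composition reads right-heavy.

right-heavy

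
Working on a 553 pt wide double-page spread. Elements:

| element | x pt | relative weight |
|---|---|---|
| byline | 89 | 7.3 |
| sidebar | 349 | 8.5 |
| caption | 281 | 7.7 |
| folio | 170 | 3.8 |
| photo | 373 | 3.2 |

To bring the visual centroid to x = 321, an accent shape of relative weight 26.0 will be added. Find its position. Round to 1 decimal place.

x ≈ 404.5

New total weight: (7.3 + 8.5 + 7.7 + 3.8 + 3.2) + 26.0 = 56.5.
Along x: (7619.5 + 26.0·x) / 56.5 = 321 (existing moment 7.3·89 + 8.5·349 + 7.7·281 + 3.8·170 + 3.2·373 = 7619.5) ⇒ x = (18136.5 − 7619.5) / 26.0 ≈ 404.50.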